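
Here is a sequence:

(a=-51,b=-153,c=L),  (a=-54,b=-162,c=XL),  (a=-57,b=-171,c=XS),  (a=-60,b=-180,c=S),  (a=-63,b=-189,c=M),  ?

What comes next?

(a=-66,b=-198,c=L)

A — −3 each step: -51, -54, -57, -60, -63 → -66.
B — always 3 × the a: -153, -162, -171, -180, -189 → -198.
C: L, XL, XS, S, M → L (runs through clothing sizes XS→XL).
Combining the parts gives (a=-66,b=-198,c=L).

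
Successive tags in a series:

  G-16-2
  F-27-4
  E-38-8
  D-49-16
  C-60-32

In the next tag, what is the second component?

Second component: +11 each step, so 16, 27, 38, 49, 60 → 71.

71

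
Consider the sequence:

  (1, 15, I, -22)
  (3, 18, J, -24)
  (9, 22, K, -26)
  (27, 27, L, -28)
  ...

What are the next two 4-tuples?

For the first component, ×3 each step: 1, 3, 9, 27 → 81 → 243.
Second component: differences are 3, 4, 5, … (increasing by 1 each time), so 15, 18, 22, 27 → 33 → 40.
Letter goes I, J, K, L → M → N (letters move forward 1 place in the alphabet).
Fourth component: -22, -24, -26, -28 → -30 → -32 (−2 each step).
So the next two 4-tuples are (81, 33, M, -30) and (243, 40, N, -32).

(81, 33, M, -30), (243, 40, N, -32)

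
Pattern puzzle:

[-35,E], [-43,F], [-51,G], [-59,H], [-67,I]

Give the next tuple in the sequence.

[-75,J]

First entry goes -35, -43, -51, -59, -67 → -75 (−8 each step).
Letter: letters move forward 1 place in the alphabet; E, F, G, H, I → J.
So the next tuple is [-75,J].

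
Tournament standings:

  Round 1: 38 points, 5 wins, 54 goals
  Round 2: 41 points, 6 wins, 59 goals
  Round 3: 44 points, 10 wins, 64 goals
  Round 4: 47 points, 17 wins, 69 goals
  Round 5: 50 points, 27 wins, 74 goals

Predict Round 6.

For the points, +3 each step: 38, 41, 44, 47, 50 → 53.
Wins — differences are 1, 4, 7, … (increasing by 3 each time): 5, 6, 10, 17, 27 → 40.
Goals: +5 each step; 54, 59, 64, 69, 74 → 79.
Combining the parts gives 53 points, 40 wins, 79 goals.

53 points, 40 wins, 79 goals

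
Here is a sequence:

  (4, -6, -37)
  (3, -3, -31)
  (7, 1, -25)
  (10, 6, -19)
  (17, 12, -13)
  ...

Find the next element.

(27, 19, -7)

First part goes 4, 3, 7, 10, 17 → 27 (each term is the sum of the two before it).
Second part: differences are 3, 4, 5, … (increasing by 1 each time), so -6, -3, 1, 6, 12 → 19.
Third part: -37, -31, -25, -19, -13 → -7 (+6 each step).
Combining the parts gives (27, 19, -7).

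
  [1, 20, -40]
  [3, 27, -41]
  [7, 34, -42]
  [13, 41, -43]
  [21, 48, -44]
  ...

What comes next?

[31, 55, -45]

First coordinate: 1, 3, 7, 13, 21 → 31 (differences are 2, 4, 6, … (increasing by 2 each time)).
Second coordinate: +7 each step; 20, 27, 34, 41, 48 → 55.
Third coordinate — −1 each step: -40, -41, -42, -43, -44 → -45.
Putting it together: [31, 55, -45].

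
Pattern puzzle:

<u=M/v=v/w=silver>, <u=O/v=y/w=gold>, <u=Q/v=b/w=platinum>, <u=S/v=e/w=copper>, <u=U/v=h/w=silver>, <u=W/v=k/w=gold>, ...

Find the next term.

<u=Y/v=n/w=platinum>

U: letters move forward 2 places in the alphabet, so M, O, Q, S, U, W → Y.
V: letters move forward 3 places in the alphabet, wrapping Z→A, so v, y, b, e, h, k → n.
For the w, repeats silver → gold → platinum → copper: silver, gold, platinum, copper, silver, gold → platinum.
Putting it together: <u=Y/v=n/w=platinum>.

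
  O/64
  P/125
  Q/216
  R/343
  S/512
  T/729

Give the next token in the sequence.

For the letter, letters move forward 1 place in the alphabet: O, P, Q, R, S, T → U.
Second component: perfect cubes: 4³, 5³, 6³, …, so 64, 125, 216, 343, 512, 729 → 1000.
Combining the parts gives U/1000.

U/1000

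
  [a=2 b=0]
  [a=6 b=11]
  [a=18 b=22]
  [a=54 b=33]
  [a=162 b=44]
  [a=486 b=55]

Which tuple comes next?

A: ×3 each step; 2, 6, 18, 54, 162, 486 → 1458.
B goes 0, 11, 22, 33, 44, 55 → 66 (+11 each step).
Combining the parts gives [a=1458 b=66].

[a=1458 b=66]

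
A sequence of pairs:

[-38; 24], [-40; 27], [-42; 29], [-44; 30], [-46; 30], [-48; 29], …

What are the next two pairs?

[-50; 27], [-52; 24]

First entry — −2 each step: -38, -40, -42, -44, -46, -48 → -50 → -52.
Second entry: 24, 27, 29, 30, 30, 29 → 27 → 24 (differences are 3, 2, 1, … (decreasing by 1 each time)).
So the next two pairs are [-50; 27] and [-52; 24].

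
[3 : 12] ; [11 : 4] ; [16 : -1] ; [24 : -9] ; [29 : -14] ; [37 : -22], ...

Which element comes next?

[42 : -27]

First coordinate — alternating steps +8, +5, +8, +5, …: 3, 11, 16, 24, 29, 37 → 42.
Second coordinate: together with the first coordinate always sums to 15, so 12, 4, -1, -9, -14, -22 → -27.
So the next element is [42 : -27].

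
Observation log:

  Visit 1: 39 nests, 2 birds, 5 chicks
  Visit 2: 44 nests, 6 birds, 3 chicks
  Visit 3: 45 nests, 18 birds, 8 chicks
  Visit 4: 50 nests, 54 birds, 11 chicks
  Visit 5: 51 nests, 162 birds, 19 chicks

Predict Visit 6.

Nests: alternating steps +5, +1, +5, +1, …, so 39, 44, 45, 50, 51 → 56.
Birds goes 2, 6, 18, 54, 162 → 486 (×3 each step).
For the chicks, each term is the sum of the two before it: 5, 3, 8, 11, 19 → 30.
So the next line is 56 nests, 486 birds, 30 chicks.

56 nests, 486 birds, 30 chicks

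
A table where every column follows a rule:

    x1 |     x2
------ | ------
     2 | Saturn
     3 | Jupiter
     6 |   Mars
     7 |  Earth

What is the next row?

10  Venus

Column x1: alternating steps +1, +3, +1, +3, …; 2, 3, 6, 7 → 10.
Column x2: runs backward through the planets Mercury→Neptune; Saturn, Jupiter, Mars, Earth → Venus.
Combining the parts gives 10  Venus.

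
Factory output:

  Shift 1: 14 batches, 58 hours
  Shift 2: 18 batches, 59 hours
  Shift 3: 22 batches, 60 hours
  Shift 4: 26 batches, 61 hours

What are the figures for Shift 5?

30 batches, 62 hours

Batches: 14, 18, 22, 26 → 30 (+4 each step).
Hours: 58, 59, 60, 61 → 62 (+1 each step).
Combining the parts gives 30 batches, 62 hours.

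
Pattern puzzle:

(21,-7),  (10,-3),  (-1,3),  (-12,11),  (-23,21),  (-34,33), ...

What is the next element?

First entry: 21, 10, -1, -12, -23, -34 → -45 (−11 each step).
Second entry: differences are 4, 6, 8, … (increasing by 2 each time), so -7, -3, 3, 11, 21, 33 → 47.
Combining the parts gives (-45,47).

(-45,47)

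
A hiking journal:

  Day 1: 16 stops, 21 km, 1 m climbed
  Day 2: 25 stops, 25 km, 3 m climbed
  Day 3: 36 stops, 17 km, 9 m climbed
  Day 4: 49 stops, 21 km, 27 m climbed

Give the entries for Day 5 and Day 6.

64 stops, 13 km, 81 m climbed; 81 stops, 17 km, 243 m climbed

For the stops, perfect squares: 4², 5², 6², …: 16, 25, 36, 49 → 64 → 81.
Km: alternating steps +4, −8, +4, −8, …; 21, 25, 17, 21 → 13 → 17.
M climbed: ×3 each step; 1, 3, 9, 27 → 81 → 243.
Putting the parts together: 64 stops, 13 km, 81 m climbed and then 81 stops, 17 km, 243 m climbed.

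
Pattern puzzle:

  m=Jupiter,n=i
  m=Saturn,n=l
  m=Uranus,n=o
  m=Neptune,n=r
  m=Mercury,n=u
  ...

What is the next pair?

m=Venus,n=x

M — runs through the planets Mercury→Neptune: Jupiter, Saturn, Uranus, Neptune, Mercury → Venus.
N: letters move forward 3 places in the alphabet, so i, l, o, r, u → x.
Putting it together: m=Venus,n=x.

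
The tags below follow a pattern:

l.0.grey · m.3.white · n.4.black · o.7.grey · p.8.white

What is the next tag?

q.11.black

Letter: letters move forward 1 place in the alphabet; l, m, n, o, p → q.
Second component: alternating steps +3, +1, +3, +1, …; 0, 3, 4, 7, 8 → 11.
Shade: repeats grey → white → black, so grey, white, black, grey, white → black.
Putting it together: q.11.black.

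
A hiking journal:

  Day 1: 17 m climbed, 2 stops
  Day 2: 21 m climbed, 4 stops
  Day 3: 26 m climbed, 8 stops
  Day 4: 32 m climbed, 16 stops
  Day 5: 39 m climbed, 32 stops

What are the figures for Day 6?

47 m climbed, 64 stops

M climbed: differences are 4, 5, 6, … (increasing by 1 each time), so 17, 21, 26, 32, 39 → 47.
For the stops, ×2 each step: 2, 4, 8, 16, 32 → 64.
So the next line is 47 m climbed, 64 stops.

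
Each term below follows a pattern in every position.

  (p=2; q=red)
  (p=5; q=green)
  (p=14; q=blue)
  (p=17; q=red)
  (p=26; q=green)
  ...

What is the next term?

For the p, alternating steps +3, +9, +3, +9, …: 2, 5, 14, 17, 26 → 29.
Q: repeats red → green → blue, so red, green, blue, red, green → blue.
Putting it together: (p=29; q=blue).

(p=29; q=blue)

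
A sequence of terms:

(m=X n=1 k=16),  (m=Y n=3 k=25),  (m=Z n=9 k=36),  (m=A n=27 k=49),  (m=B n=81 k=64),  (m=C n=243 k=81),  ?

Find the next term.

M — letters move forward 1 place in the alphabet, wrapping Z→A: X, Y, Z, A, B, C → D.
For the n, ×3 each step: 1, 3, 9, 27, 81, 243 → 729.
K goes 16, 25, 36, 49, 64, 81 → 100 (perfect squares: 4², 5², 6², …).
Putting it together: (m=D n=729 k=100).

(m=D n=729 k=100)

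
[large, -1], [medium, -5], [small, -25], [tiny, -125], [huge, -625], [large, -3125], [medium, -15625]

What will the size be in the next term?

small

Size: repeats large → medium → small → tiny → huge, so large, medium, small, tiny, huge, large, medium → small.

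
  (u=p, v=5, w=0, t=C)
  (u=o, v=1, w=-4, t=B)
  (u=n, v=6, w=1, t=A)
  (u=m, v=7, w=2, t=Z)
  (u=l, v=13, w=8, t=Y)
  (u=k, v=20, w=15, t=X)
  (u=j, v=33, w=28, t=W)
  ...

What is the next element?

For the u, letters move back 1 place in the alphabet: p, o, n, m, l, k, j → i.
V: each term is the sum of the two before it, so 5, 1, 6, 7, 13, 20, 33 → 53.
W: always 5 less than the v; 0, -4, 1, 2, 8, 15, 28 → 48.
T: C, B, A, Z, Y, X, W → V (letters move back 1 place in the alphabet, wrapping A→Z).
Combining the parts gives (u=i, v=53, w=48, t=V).

(u=i, v=53, w=48, t=V)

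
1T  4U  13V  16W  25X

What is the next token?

28Y

For the first component, alternating steps +3, +9, +3, +9, …: 1, 4, 13, 16, 25 → 28.
Letter goes T, U, V, W, X → Y (letters move forward 1 place in the alphabet).
So the next token is 28Y.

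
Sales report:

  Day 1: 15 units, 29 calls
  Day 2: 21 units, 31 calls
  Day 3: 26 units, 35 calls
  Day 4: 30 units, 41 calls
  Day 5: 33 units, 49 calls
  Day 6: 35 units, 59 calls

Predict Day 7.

Units: differences are 6, 5, 4, … (decreasing by 1 each time); 15, 21, 26, 30, 33, 35 → 36.
Calls: differences are 2, 4, 6, … (increasing by 2 each time), so 29, 31, 35, 41, 49, 59 → 71.
So the next record is 36 units, 71 calls.

36 units, 71 calls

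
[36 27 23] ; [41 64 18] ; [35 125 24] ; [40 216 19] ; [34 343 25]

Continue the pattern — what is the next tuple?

[39 512 20]

First part: alternating steps +5, −6, +5, −6, …; 36, 41, 35, 40, 34 → 39.
Second part: perfect cubes: 3³, 4³, 5³, …; 27, 64, 125, 216, 343 → 512.
Third part — together with the first part always sums to 59: 23, 18, 24, 19, 25 → 20.
Combining the parts gives [39 512 20].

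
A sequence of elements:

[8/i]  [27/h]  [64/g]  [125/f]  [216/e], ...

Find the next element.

[343/d]

First coordinate — perfect cubes: 2³, 3³, 4³, …: 8, 27, 64, 125, 216 → 343.
Letter: letters move back 1 place in the alphabet, so i, h, g, f, e → d.
Putting it together: [343/d].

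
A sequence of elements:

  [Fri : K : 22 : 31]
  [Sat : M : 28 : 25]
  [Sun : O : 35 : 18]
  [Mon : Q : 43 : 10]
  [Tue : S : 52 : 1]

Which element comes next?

Day: runs through the weekdays Mon→Sun; Fri, Sat, Sun, Mon, Tue → Wed.
Letter: K, M, O, Q, S → U (letters move forward 2 places in the alphabet).
Third slot — differences are 6, 7, 8, … (increasing by 1 each time): 22, 28, 35, 43, 52 → 62.
Fourth slot — together with the third slot always sums to 53: 31, 25, 18, 10, 1 → -9.
Putting it together: [Wed : U : 62 : -9].

[Wed : U : 62 : -9]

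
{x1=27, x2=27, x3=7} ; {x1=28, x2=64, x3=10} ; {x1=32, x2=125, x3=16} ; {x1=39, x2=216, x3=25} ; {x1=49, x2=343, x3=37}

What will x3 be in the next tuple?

X3 — differences are 3, 6, 9, … (increasing by 3 each time): 7, 10, 16, 25, 37 → 52.

52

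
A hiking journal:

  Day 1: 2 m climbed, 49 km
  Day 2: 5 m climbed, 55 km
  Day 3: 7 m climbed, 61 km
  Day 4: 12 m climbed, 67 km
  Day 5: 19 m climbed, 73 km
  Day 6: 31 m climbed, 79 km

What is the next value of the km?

Km — +6 each step: 49, 55, 61, 67, 73, 79 → 85.

85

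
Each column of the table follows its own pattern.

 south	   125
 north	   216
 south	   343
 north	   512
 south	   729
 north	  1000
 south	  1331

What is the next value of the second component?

1728

Second component — perfect cubes: 5³, 6³, 7³, …: 125, 216, 343, 512, 729, 1000, 1331 → 1728.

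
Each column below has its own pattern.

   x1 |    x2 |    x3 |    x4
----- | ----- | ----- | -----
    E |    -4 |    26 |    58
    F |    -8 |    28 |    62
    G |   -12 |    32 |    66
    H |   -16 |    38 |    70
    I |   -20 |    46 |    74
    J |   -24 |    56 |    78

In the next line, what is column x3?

68

Column x3: 26, 28, 32, 38, 46, 56 → 68 (differences are 2, 4, 6, … (increasing by 2 each time)).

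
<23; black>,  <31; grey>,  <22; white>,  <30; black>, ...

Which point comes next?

For the first component, alternating steps +8, −9, +8, −9, …: 23, 31, 22, 30 → 21.
Shade goes black, grey, white, black → grey (repeats black → grey → white).
So the next point is <21; grey>.

<21; grey>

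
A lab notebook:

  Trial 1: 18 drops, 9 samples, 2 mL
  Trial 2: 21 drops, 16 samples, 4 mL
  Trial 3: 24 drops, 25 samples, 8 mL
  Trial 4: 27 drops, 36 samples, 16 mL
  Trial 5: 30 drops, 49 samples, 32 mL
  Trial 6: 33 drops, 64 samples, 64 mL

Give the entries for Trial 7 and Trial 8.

36 drops, 81 samples, 128 mL; 39 drops, 100 samples, 256 mL

Drops — +3 each step: 18, 21, 24, 27, 30, 33 → 36 → 39.
Samples: 9, 16, 25, 36, 49, 64 → 81 → 100 (perfect squares: 3², 4², 5², …).
ML: ×2 each step, so 2, 4, 8, 16, 32, 64 → 128 → 256.
Putting the parts together: 36 drops, 81 samples, 128 mL and then 39 drops, 100 samples, 256 mL.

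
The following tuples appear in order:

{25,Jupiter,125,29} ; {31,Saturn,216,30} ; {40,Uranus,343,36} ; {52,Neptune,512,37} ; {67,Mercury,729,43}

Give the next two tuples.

First component: differences are 6, 9, 12, … (increasing by 3 each time); 25, 31, 40, 52, 67 → 85 → 106.
Planet: runs through the planets Mercury→Neptune; Jupiter, Saturn, Uranus, Neptune, Mercury → Venus → Earth.
Third component goes 125, 216, 343, 512, 729 → 1000 → 1331 (perfect cubes: 5³, 6³, 7³, …).
Fourth component goes 29, 30, 36, 37, 43 → 44 → 50 (alternating steps +1, +6, +1, +6, …).
So the next two tuples are {85,Venus,1000,44} and {106,Earth,1331,50}.

{85,Venus,1000,44}, {106,Earth,1331,50}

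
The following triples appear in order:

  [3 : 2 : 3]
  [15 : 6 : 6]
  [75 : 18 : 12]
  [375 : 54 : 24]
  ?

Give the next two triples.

First value — ×5 each step: 3, 15, 75, 375 → 1875 → 9375.
Second value: ×3 each step; 2, 6, 18, 54 → 162 → 486.
For the third value, ×2 each step: 3, 6, 12, 24 → 48 → 96.
Putting the parts together: [1875 : 162 : 48] and then [9375 : 486 : 96].

[1875 : 162 : 48], [9375 : 486 : 96]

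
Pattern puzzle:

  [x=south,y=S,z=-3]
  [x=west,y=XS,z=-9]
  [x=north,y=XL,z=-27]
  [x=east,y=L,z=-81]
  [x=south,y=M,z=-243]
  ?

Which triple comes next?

X: repeats south → west → north → east; south, west, north, east, south → west.
Y: S, XS, XL, L, M → S (runs backward through clothing sizes XS→XL).
Z: -3, -9, -27, -81, -243 → -729 (×3 each step).
So the next triple is [x=west,y=S,z=-729].

[x=west,y=S,z=-729]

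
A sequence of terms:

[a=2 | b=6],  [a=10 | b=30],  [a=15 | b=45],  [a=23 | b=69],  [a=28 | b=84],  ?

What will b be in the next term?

108

A — alternating steps +8, +5, +8, +5, …: 2, 10, 15, 23, 28 → 36.
B: 6, 30, 45, 69, 84 → 108 (always 3 × the a).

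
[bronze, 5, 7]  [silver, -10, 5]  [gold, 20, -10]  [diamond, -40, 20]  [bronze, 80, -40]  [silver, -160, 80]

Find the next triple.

[gold, 320, -160]

For the rank, repeats bronze → silver → gold → diamond: bronze, silver, gold, diamond, bronze, silver → gold.
Second component: 5, -10, 20, -40, 80, -160 → 320 (×(-2) each step).
Third component goes 7, 5, -10, 20, -40, 80 → -160 (always the previous value of the second component).
Combining the parts gives [gold, 320, -160].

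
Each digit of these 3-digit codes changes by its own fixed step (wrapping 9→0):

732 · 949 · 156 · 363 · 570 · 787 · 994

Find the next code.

First digit — +2 each step, mod 10: 7, 9, 1, 3, 5, 7, 9 → 1.
Second digit goes 3, 4, 5, 6, 7, 8, 9 → 0 (+1 each step, mod 10).
For the third digit, −3 each step, mod 10: 2, 9, 6, 3, 0, 7, 4 → 1.
Putting it together: 101.

101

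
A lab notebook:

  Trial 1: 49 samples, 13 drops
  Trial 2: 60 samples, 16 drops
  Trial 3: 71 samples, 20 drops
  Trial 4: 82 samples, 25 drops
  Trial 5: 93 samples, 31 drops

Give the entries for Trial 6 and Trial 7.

Samples: 49, 60, 71, 82, 93 → 104 → 115 (+11 each step).
Drops — differences are 3, 4, 5, … (increasing by 1 each time): 13, 16, 20, 25, 31 → 38 → 46.
So the next two records are 104 samples, 38 drops and 115 samples, 46 drops.

104 samples, 38 drops; 115 samples, 46 drops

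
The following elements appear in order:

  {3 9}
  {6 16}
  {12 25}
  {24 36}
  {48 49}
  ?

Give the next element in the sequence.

First component goes 3, 6, 12, 24, 48 → 96 (×2 each step).
For the second component, perfect squares: 3², 4², 5², …: 9, 16, 25, 36, 49 → 64.
Putting it together: {96 64}.

{96 64}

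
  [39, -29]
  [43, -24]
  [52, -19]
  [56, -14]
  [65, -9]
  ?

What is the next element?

First component: alternating steps +4, +9, +4, +9, …; 39, 43, 52, 56, 65 → 69.
Second component: +5 each step; -29, -24, -19, -14, -9 → -4.
So the next element is [69, -4].

[69, -4]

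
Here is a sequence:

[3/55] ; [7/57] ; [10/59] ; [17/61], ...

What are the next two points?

For the first slot, each term is the sum of the two before it: 3, 7, 10, 17 → 27 → 44.
Second slot: 55, 57, 59, 61 → 63 → 65 (+2 each step).
So the next two points are [27/63] and [44/65].

[27/63], [44/65]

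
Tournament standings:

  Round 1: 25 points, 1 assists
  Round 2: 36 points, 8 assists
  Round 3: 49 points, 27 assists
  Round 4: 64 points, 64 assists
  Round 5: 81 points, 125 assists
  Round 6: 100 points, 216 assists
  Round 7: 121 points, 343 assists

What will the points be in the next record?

144

Points: 25, 36, 49, 64, 81, 100, 121 → 144 (perfect squares: 5², 6², 7², …).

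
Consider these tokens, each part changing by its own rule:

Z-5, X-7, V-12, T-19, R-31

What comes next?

Letter: letters move back 2 places in the alphabet, so Z, X, V, T, R → P.
Second component — each term is the sum of the two before it: 5, 7, 12, 19, 31 → 50.
So the next token is P-50.

P-50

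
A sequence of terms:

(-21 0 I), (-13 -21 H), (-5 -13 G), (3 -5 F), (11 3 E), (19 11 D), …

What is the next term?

(27 19 C)

For the first value, +8 each step: -21, -13, -5, 3, 11, 19 → 27.
Second value goes 0, -21, -13, -5, 3, 11 → 19 (always the previous value of the first value).
Letter goes I, H, G, F, E, D → C (letters move back 1 place in the alphabet).
So the next term is (27 19 C).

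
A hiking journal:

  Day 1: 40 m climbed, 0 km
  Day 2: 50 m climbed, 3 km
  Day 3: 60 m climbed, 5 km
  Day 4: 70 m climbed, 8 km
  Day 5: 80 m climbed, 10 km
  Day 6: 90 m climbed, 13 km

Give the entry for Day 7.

M climbed — +10 each step: 40, 50, 60, 70, 80, 90 → 100.
For the km, alternating steps +3, +2, +3, +2, …: 0, 3, 5, 8, 10, 13 → 15.
Putting it together: 100 m climbed, 15 km.

100 m climbed, 15 km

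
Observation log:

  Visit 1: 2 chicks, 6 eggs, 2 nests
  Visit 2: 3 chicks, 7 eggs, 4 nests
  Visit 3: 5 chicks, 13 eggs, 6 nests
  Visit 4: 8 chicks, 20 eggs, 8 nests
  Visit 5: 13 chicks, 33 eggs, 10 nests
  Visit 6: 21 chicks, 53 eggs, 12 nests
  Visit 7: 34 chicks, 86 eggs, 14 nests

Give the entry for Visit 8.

Chicks: 2, 3, 5, 8, 13, 21, 34 → 55 (each term is the sum of the two before it).
Eggs: 6, 7, 13, 20, 33, 53, 86 → 139 (each term is the sum of the two before it).
Nests: +2 each step, so 2, 4, 6, 8, 10, 12, 14 → 16.
Putting it together: 55 chicks, 139 eggs, 16 nests.

55 chicks, 139 eggs, 16 nests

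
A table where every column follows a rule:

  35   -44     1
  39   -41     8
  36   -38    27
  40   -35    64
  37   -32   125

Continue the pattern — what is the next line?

41  -29  216

First component goes 35, 39, 36, 40, 37 → 41 (alternating steps +4, −3, +4, −3, …).
Second component: +3 each step, so -44, -41, -38, -35, -32 → -29.
Third component goes 1, 8, 27, 64, 125 → 216 (perfect cubes: 1³, 2³, 3³, …).
Combining the parts gives 41  -29  216.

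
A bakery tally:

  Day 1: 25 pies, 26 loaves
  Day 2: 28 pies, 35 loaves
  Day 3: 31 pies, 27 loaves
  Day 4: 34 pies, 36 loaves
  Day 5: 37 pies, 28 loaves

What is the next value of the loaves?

Pies — +3 each step: 25, 28, 31, 34, 37 → 40.
For the loaves, alternating steps +9, −8, +9, −8, …: 26, 35, 27, 36, 28 → 37.

37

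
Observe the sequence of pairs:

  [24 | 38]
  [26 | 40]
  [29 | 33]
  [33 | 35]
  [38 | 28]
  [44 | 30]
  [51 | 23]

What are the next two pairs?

First coordinate: differences are 2, 3, 4, … (increasing by 1 each time), so 24, 26, 29, 33, 38, 44, 51 → 59 → 68.
Second coordinate: alternating steps +2, −7, +2, −7, …; 38, 40, 33, 35, 28, 30, 23 → 25 → 18.
Putting the parts together: [59 | 25] and then [68 | 18].

[59 | 25], [68 | 18]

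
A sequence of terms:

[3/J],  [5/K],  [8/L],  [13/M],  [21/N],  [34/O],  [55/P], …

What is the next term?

[89/Q]

First entry: each term is the sum of the two before it; 3, 5, 8, 13, 21, 34, 55 → 89.
Letter: J, K, L, M, N, O, P → Q (letters move forward 1 place in the alphabet).
So the next term is [89/Q].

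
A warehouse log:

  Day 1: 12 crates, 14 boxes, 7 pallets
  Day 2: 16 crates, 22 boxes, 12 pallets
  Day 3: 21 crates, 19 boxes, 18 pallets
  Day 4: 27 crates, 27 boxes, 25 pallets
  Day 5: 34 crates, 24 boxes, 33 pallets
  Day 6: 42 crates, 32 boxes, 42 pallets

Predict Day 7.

51 crates, 29 boxes, 52 pallets

Crates goes 12, 16, 21, 27, 34, 42 → 51 (differences are 4, 5, 6, … (increasing by 1 each time)).
Boxes: 14, 22, 19, 27, 24, 32 → 29 (alternating steps +8, −3, +8, −3, …).
Pallets goes 7, 12, 18, 25, 33, 42 → 52 (differences are 5, 6, 7, … (increasing by 1 each time)).
Putting it together: 51 crates, 29 boxes, 52 pallets.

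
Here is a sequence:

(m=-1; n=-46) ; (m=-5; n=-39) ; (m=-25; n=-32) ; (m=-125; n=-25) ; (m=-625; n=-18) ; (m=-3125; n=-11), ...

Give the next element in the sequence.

(m=-15625; n=-4)

M: ×5 each step; -1, -5, -25, -125, -625, -3125 → -15625.
For the n, +7 each step: -46, -39, -32, -25, -18, -11 → -4.
So the next element is (m=-15625; n=-4).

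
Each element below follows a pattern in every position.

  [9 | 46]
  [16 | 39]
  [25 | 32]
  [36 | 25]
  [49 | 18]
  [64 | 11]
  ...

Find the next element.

First component goes 9, 16, 25, 36, 49, 64 → 81 (perfect squares: 3², 4², 5², …).
Second component: −7 each step, so 46, 39, 32, 25, 18, 11 → 4.
Putting it together: [81 | 4].

[81 | 4]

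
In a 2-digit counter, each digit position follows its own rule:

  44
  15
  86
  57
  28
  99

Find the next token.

60

First digit: −3 each step, mod 10, so 4, 1, 8, 5, 2, 9 → 6.
Second digit: +1 each step, mod 10; 4, 5, 6, 7, 8, 9 → 0.
So the next token is 60.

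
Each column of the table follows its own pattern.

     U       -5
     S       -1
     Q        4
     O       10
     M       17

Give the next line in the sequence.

K  25

For the letter, letters move back 2 places in the alphabet: U, S, Q, O, M → K.
Second component — differences are 4, 5, 6, … (increasing by 1 each time): -5, -1, 4, 10, 17 → 25.
Putting it together: K  25.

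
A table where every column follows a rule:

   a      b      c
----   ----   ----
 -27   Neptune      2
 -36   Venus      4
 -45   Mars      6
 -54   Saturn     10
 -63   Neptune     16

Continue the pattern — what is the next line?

Column a: −9 each step, so -27, -36, -45, -54, -63 → -72.
Column b goes Neptune, Venus, Mars, Saturn, Neptune → Venus (repeats Neptune → Venus → Mars → Saturn).
Column c: each term is the sum of the two before it; 2, 4, 6, 10, 16 → 26.
Combining the parts gives -72  Venus  26.

-72  Venus  26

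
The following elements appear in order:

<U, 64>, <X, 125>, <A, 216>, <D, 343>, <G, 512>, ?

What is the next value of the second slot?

Second slot — perfect cubes: 4³, 5³, 6³, …: 64, 125, 216, 343, 512 → 729.

729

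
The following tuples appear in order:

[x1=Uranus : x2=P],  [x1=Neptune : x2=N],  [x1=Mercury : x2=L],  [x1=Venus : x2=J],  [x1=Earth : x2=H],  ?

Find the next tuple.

X1 goes Uranus, Neptune, Mercury, Venus, Earth → Mars (runs through the planets Mercury→Neptune).
For the x2, letters move back 2 places in the alphabet: P, N, L, J, H → F.
So the next tuple is [x1=Mars : x2=F].

[x1=Mars : x2=F]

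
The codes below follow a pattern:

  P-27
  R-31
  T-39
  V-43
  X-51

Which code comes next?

Z-55

For the letter, letters move forward 2 places in the alphabet: P, R, T, V, X → Z.
Second component goes 27, 31, 39, 43, 51 → 55 (alternating steps +4, +8, +4, +8, …).
So the next code is Z-55.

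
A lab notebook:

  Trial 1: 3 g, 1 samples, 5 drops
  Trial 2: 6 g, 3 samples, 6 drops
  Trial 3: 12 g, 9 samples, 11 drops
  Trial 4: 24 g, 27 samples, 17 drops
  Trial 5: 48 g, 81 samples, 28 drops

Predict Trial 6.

G — ×2 each step: 3, 6, 12, 24, 48 → 96.
Samples: ×3 each step, so 1, 3, 9, 27, 81 → 243.
Drops: each term is the sum of the two before it, so 5, 6, 11, 17, 28 → 45.
Combining the parts gives 96 g, 243 samples, 45 drops.

96 g, 243 samples, 45 drops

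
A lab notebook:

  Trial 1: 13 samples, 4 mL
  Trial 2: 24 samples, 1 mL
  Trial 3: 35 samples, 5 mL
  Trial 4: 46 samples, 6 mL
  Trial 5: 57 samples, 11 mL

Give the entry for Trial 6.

Samples — +11 each step: 13, 24, 35, 46, 57 → 68.
ML goes 4, 1, 5, 6, 11 → 17 (each term is the sum of the two before it).
Putting it together: 68 samples, 17 mL.

68 samples, 17 mL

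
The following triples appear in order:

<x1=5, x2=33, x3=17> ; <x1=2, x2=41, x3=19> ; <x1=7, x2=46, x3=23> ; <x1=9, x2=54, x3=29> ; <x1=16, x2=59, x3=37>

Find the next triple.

X1: each term is the sum of the two before it; 5, 2, 7, 9, 16 → 25.
For the x2, alternating steps +8, +5, +8, +5, …: 33, 41, 46, 54, 59 → 67.
For the x3, differences are 2, 4, 6, … (increasing by 2 each time): 17, 19, 23, 29, 37 → 47.
Putting it together: <x1=25, x2=67, x3=47>.

<x1=25, x2=67, x3=47>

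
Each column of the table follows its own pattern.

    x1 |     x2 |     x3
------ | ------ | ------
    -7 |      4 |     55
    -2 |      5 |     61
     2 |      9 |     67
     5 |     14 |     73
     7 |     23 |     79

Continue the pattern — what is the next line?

8  37  85

Column x1: differences are 5, 4, 3, … (decreasing by 1 each time); -7, -2, 2, 5, 7 → 8.
Column x2: each term is the sum of the two before it, so 4, 5, 9, 14, 23 → 37.
Column x3 goes 55, 61, 67, 73, 79 → 85 (+6 each step).
Putting it together: 8  37  85.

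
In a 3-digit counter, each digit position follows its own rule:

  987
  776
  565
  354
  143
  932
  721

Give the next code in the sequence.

First digit: −2 each step, mod 10; 9, 7, 5, 3, 1, 9, 7 → 5.
Second digit — −1 each step, mod 10: 8, 7, 6, 5, 4, 3, 2 → 1.
For the third digit, −1 each step, mod 10: 7, 6, 5, 4, 3, 2, 1 → 0.
So the next code is 510.

510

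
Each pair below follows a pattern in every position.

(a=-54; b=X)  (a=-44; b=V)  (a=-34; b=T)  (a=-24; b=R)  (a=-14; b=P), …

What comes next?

(a=-4; b=N)

A: +10 each step; -54, -44, -34, -24, -14 → -4.
B: letters move back 2 places in the alphabet; X, V, T, R, P → N.
Combining the parts gives (a=-4; b=N).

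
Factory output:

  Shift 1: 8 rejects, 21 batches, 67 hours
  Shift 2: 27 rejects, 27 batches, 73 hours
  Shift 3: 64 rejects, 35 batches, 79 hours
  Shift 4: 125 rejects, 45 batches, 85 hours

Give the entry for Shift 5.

216 rejects, 57 batches, 91 hours

Rejects goes 8, 27, 64, 125 → 216 (perfect cubes: 2³, 3³, 4³, …).
Batches goes 21, 27, 35, 45 → 57 (differences are 6, 8, 10, … (increasing by 2 each time)).
For the hours, +6 each step: 67, 73, 79, 85 → 91.
So the next line is 216 rejects, 57 batches, 91 hours.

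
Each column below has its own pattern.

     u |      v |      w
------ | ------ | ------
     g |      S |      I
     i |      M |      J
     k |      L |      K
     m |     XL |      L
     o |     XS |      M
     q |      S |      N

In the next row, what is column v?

Column v: repeats S → M → L → XL → XS, so S, M, L, XL, XS, S → M.

M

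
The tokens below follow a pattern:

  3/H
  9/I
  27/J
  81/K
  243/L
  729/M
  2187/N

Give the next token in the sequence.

First component — ×3 each step: 3, 9, 27, 81, 243, 729, 2187 → 6561.
Letter goes H, I, J, K, L, M, N → O (letters move forward 1 place in the alphabet).
So the next token is 6561/O.

6561/O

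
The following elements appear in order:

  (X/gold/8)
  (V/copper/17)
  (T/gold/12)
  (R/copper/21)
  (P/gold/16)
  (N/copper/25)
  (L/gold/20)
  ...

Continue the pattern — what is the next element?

(J/copper/29)

Letter: X, V, T, R, P, N, L → J (letters move back 2 places in the alphabet).
For the metal, alternates gold ↔ copper: gold, copper, gold, copper, gold, copper, gold → copper.
Third component — alternating steps +9, −5, +9, −5, …: 8, 17, 12, 21, 16, 25, 20 → 29.
Combining the parts gives (J/copper/29).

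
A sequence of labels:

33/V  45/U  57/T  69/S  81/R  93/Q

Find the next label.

First component: +12 each step; 33, 45, 57, 69, 81, 93 → 105.
Letter — letters move back 1 place in the alphabet: V, U, T, S, R, Q → P.
Combining the parts gives 105/P.

105/P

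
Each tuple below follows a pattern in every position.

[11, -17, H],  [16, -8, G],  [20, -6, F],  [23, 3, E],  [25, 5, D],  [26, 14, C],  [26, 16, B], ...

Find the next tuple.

[25, 25, A]

First value goes 11, 16, 20, 23, 25, 26, 26 → 25 (differences are 5, 4, 3, … (decreasing by 1 each time)).
Second value: alternating steps +9, +2, +9, +2, …; -17, -8, -6, 3, 5, 14, 16 → 25.
For the letter, letters move back 1 place in the alphabet: H, G, F, E, D, C, B → A.
So the next tuple is [25, 25, A].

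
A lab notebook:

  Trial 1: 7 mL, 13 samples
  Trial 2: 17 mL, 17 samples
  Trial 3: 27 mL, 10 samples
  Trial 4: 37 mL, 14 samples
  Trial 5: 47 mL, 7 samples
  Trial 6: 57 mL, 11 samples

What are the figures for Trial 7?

67 mL, 4 samples

ML: +10 each step; 7, 17, 27, 37, 47, 57 → 67.
Samples goes 13, 17, 10, 14, 7, 11 → 4 (alternating steps +4, −7, +4, −7, …).
Combining the parts gives 67 mL, 4 samples.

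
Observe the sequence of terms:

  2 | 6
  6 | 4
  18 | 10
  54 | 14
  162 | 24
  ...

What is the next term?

486 | 38

First slot: 2, 6, 18, 54, 162 → 486 (×3 each step).
For the second slot, each term is the sum of the two before it: 6, 4, 10, 14, 24 → 38.
So the next term is 486 | 38.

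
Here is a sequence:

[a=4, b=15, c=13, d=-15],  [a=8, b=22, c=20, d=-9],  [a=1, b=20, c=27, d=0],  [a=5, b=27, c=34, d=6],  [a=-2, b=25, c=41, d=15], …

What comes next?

[a=2, b=32, c=48, d=21]

A — alternating steps +4, −7, +4, −7, …: 4, 8, 1, 5, -2 → 2.
B: alternating steps +7, −2, +7, −2, …, so 15, 22, 20, 27, 25 → 32.
C — +7 each step: 13, 20, 27, 34, 41 → 48.
D: alternating steps +6, +9, +6, +9, …, so -15, -9, 0, 6, 15 → 21.
Putting it together: [a=2, b=32, c=48, d=21].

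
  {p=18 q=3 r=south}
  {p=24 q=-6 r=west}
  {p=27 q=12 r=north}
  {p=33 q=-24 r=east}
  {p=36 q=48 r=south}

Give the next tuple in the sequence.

{p=42 q=-96 r=west}

P: alternating steps +6, +3, +6, +3, …; 18, 24, 27, 33, 36 → 42.
For the q, ×(-2) each step: 3, -6, 12, -24, 48 → -96.
For the r, repeats south → west → north → east: south, west, north, east, south → west.
So the next tuple is {p=42 q=-96 r=west}.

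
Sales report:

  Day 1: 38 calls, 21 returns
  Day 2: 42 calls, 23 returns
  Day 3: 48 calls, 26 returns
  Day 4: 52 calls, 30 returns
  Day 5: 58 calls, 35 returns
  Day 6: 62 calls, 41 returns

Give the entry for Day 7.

68 calls, 48 returns

Calls goes 38, 42, 48, 52, 58, 62 → 68 (alternating steps +4, +6, +4, +6, …).
For the returns, differences are 2, 3, 4, … (increasing by 1 each time): 21, 23, 26, 30, 35, 41 → 48.
Putting it together: 68 calls, 48 returns.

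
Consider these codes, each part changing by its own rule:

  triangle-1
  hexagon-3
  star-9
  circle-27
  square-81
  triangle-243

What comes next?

Shape: repeats triangle → hexagon → star → circle → square, so triangle, hexagon, star, circle, square, triangle → hexagon.
Second component — ×3 each step: 1, 3, 9, 27, 81, 243 → 729.
Putting it together: hexagon-729.

hexagon-729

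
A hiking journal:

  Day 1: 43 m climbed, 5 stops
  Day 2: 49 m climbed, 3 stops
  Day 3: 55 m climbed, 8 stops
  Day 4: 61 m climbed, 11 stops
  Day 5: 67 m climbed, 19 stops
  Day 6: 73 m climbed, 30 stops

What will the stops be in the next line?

49

M climbed goes 43, 49, 55, 61, 67, 73 → 79 (+6 each step).
Stops goes 5, 3, 8, 11, 19, 30 → 49 (each term is the sum of the two before it).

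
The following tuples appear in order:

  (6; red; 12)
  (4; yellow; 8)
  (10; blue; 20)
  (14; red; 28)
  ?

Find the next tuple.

First coordinate: 6, 4, 10, 14 → 24 (each term is the sum of the two before it).
Colour: red, yellow, blue, red → yellow (repeats red → yellow → blue).
For the third coordinate, always 2 × the first coordinate: 12, 8, 20, 28 → 48.
Putting it together: (24; yellow; 48).

(24; yellow; 48)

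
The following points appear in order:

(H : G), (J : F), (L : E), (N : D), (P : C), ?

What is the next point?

(R : B)

First letter — letters move forward 2 places in the alphabet: H, J, L, N, P → R.
Second letter goes G, F, E, D, C → B (letters move back 1 place in the alphabet).
So the next point is (R : B).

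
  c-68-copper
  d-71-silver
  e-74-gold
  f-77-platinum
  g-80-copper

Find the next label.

h-83-silver

For the letter, letters move forward 1 place in the alphabet: c, d, e, f, g → h.
For the second component, +3 each step: 68, 71, 74, 77, 80 → 83.
For the metal, repeats copper → silver → gold → platinum: copper, silver, gold, platinum, copper → silver.
Combining the parts gives h-83-silver.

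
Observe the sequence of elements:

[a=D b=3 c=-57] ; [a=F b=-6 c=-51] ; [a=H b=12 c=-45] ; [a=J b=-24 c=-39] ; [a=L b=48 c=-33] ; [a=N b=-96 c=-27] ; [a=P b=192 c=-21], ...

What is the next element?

A goes D, F, H, J, L, N, P → R (letters move forward 2 places in the alphabet).
B goes 3, -6, 12, -24, 48, -96, 192 → -384 (×(-2) each step).
C: +6 each step, so -57, -51, -45, -39, -33, -27, -21 → -15.
Putting it together: [a=R b=-384 c=-15].

[a=R b=-384 c=-15]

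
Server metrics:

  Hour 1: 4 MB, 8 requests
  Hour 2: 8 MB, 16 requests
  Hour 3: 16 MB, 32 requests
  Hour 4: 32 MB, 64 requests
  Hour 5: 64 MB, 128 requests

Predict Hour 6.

128 MB, 256 requests

MB — ×2 each step: 4, 8, 16, 32, 64 → 128.
Requests: 8, 16, 32, 64, 128 → 256 (always 2 × the MB).
So the next line is 128 MB, 256 requests.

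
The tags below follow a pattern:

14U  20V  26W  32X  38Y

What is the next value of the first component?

First component: 14, 20, 26, 32, 38 → 44 (+6 each step).

44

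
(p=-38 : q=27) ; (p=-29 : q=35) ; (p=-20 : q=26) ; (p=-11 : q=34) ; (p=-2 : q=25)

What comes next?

P — +9 each step: -38, -29, -20, -11, -2 → 7.
Q goes 27, 35, 26, 34, 25 → 33 (alternating steps +8, −9, +8, −9, …).
Combining the parts gives (p=7 : q=33).

(p=7 : q=33)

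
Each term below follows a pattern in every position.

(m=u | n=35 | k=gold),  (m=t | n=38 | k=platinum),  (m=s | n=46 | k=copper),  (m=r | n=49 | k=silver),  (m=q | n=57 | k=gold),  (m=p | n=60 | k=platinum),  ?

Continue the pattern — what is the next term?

(m=o | n=68 | k=copper)

M: letters move back 1 place in the alphabet; u, t, s, r, q, p → o.
N — alternating steps +3, +8, +3, +8, …: 35, 38, 46, 49, 57, 60 → 68.
K: gold, platinum, copper, silver, gold, platinum → copper (repeats gold → platinum → copper → silver).
Combining the parts gives (m=o | n=68 | k=copper).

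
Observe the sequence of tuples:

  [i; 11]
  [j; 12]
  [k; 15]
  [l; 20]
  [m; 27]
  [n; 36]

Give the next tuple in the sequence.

[o; 47]

Letter: i, j, k, l, m, n → o (letters move forward 1 place in the alphabet).
Second slot — differences are 1, 3, 5, … (increasing by 2 each time): 11, 12, 15, 20, 27, 36 → 47.
So the next tuple is [o; 47].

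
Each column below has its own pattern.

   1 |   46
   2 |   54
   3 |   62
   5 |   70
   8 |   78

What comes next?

For the first component, each term is the sum of the two before it: 1, 2, 3, 5, 8 → 13.
Second component: 46, 54, 62, 70, 78 → 86 (+8 each step).
Putting it together: 13  86.

13  86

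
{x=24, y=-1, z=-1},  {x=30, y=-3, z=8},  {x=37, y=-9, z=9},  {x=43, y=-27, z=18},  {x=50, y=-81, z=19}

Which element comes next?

X goes 24, 30, 37, 43, 50 → 56 (alternating steps +6, +7, +6, +7, …).
Y — ×3 each step: -1, -3, -9, -27, -81 → -243.
Z: alternating steps +9, +1, +9, +1, …, so -1, 8, 9, 18, 19 → 28.
So the next element is {x=56, y=-243, z=28}.

{x=56, y=-243, z=28}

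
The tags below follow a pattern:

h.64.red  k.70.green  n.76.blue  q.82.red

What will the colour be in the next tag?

green

Letter: letters move forward 3 places in the alphabet, so h, k, n, q → t.
Second component — +6 each step: 64, 70, 76, 82 → 88.
Colour — repeats red → green → blue: red, green, blue, red → green.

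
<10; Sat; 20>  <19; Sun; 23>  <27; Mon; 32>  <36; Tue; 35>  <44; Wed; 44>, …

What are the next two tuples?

<53; Thu; 47>, <61; Fri; 56>

For the first part, alternating steps +9, +8, +9, +8, …: 10, 19, 27, 36, 44 → 53 → 61.
Day: Sat, Sun, Mon, Tue, Wed → Thu → Fri (runs through the weekdays Mon→Sun).
Third part: 20, 23, 32, 35, 44 → 47 → 56 (alternating steps +3, +9, +3, +9, …).
So the next two tuples are <53; Thu; 47> and <61; Fri; 56>.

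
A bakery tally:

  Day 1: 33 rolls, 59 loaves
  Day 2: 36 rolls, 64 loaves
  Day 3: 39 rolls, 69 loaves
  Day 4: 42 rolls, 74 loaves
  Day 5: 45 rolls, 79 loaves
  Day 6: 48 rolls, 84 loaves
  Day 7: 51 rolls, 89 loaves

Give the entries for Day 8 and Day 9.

Rolls: +3 each step, so 33, 36, 39, 42, 45, 48, 51 → 54 → 57.
Loaves goes 59, 64, 69, 74, 79, 84, 89 → 94 → 99 (+5 each step).
So the next two records are 54 rolls, 94 loaves and 57 rolls, 99 loaves.

54 rolls, 94 loaves; 57 rolls, 99 loaves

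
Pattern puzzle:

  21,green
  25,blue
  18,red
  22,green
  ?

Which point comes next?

15,blue

For the first value, alternating steps +4, −7, +4, −7, …: 21, 25, 18, 22 → 15.
For the colour, repeats green → blue → red: green, blue, red, green → blue.
Putting it together: 15,blue.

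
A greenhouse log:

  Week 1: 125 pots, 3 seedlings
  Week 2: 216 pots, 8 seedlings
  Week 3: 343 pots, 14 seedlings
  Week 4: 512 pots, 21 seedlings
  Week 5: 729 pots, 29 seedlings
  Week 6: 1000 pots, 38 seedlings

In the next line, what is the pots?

Pots: perfect cubes: 5³, 6³, 7³, …, so 125, 216, 343, 512, 729, 1000 → 1331.

1331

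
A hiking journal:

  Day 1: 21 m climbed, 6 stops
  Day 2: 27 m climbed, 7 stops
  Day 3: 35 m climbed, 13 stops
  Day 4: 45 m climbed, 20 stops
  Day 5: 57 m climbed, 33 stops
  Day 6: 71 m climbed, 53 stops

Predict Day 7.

87 m climbed, 86 stops

M climbed — differences are 6, 8, 10, … (increasing by 2 each time): 21, 27, 35, 45, 57, 71 → 87.
Stops — each term is the sum of the two before it: 6, 7, 13, 20, 33, 53 → 86.
Putting it together: 87 m climbed, 86 stops.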